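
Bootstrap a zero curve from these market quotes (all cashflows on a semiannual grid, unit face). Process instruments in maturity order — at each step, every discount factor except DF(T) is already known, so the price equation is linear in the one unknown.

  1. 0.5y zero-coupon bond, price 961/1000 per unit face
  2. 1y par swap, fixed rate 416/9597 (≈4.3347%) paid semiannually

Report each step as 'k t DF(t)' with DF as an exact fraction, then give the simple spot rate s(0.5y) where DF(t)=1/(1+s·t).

step 1 [0.5y] zero: DF = P = 961/1000 ≈ 0.961000
step 2 [1y] swap r/2=208/9597: DF=(1 − 208/9597·(0.961000))/(1+208/9597) = 599/625 ≈ 0.958400

1 1/2 961/1000
2 1 599/625
s(0.5y) = (1/(961/1000) − 1)/(1/2) = 78/961 ≈ 8.1165%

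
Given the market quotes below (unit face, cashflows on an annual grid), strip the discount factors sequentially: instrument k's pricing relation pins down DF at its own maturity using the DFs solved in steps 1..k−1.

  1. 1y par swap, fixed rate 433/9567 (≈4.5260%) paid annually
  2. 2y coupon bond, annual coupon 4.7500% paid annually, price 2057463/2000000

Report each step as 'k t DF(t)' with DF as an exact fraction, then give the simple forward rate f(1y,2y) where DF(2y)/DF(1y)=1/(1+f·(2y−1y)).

step 1 [1y] swap r/1=433/9567: DF=(1 − 433/9567·(0))/(1+433/9567) = 9567/10000 ≈ 0.956700
step 2 [2y] bond c/1=19/400: DF=(2057463/2000000 − 19/400·(0.956700))/(1+19/400) = 9387/10000 ≈ 0.938700

1 1 9567/10000
2 2 9387/10000
f(1y,2y) = ((9567/10000)/(9387/10000) − 1)/(1) = 20/1043 ≈ 1.9175%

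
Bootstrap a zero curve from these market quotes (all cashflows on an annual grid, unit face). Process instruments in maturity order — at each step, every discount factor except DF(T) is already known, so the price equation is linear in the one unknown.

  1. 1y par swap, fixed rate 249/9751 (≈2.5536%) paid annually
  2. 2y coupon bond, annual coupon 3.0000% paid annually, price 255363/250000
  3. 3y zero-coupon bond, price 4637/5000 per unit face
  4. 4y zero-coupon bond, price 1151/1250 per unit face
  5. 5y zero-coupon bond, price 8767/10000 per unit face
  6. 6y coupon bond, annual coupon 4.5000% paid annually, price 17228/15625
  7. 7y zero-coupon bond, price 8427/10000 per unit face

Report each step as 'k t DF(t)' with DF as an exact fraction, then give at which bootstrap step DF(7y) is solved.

1 1 9751/10000
2 2 9633/10000
3 3 4637/5000
4 4 1151/1250
5 5 8767/10000
6 6 8543/10000
7 7 8427/10000
DF(7y) is solved at step 7

step 1 [1y] swap r/1=249/9751: DF=(1 − 249/9751·(0))/(1+249/9751) = 9751/10000 ≈ 0.975100
step 2 [2y] bond c/1=3/100: DF=(255363/250000 − 3/100·(0.975100))/(1+3/100) = 9633/10000 ≈ 0.963300
step 3 [3y] zero: DF = P = 4637/5000 ≈ 0.927400
step 4 [4y] zero: DF = P = 1151/1250 ≈ 0.920800
step 5 [5y] zero: DF = P = 8767/10000 ≈ 0.876700
step 6 [6y] bond c/1=9/200: DF=(17228/15625 − 9/200·(0.975100+0.963300+0.927400+0.920800+0.876700))/(1+9/200) = 8543/10000 ≈ 0.854300
step 7 [7y] zero: DF = P = 8427/10000 ≈ 0.842700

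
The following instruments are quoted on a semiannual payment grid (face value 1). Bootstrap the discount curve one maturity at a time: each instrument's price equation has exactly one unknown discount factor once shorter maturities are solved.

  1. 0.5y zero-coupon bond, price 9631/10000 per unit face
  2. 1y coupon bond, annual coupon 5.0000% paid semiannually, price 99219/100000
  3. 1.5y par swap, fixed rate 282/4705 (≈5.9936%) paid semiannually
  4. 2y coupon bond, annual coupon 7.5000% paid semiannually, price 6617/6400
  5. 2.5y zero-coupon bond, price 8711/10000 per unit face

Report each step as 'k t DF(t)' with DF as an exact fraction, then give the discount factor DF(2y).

1 1/2 9631/10000
2 1 1889/2000
3 3/2 4577/5000
4 2 1789/2000
5 5/2 8711/10000
DF(2y) = 1789/2000 ≈ 0.894500

step 1 [0.5y] zero: DF = P = 9631/10000 ≈ 0.963100
step 2 [1y] bond c/2=1/40: DF=(99219/100000 − 1/40·(0.963100))/(1+1/40) = 1889/2000 ≈ 0.944500
step 3 [1.5y] swap r/2=141/4705: DF=(1 − 141/4705·(0.963100+0.944500))/(1+141/4705) = 4577/5000 ≈ 0.915400
step 4 [2y] bond c/2=3/80: DF=(6617/6400 − 3/80·(0.963100+0.944500+0.915400))/(1+3/80) = 1789/2000 ≈ 0.894500
step 5 [2.5y] zero: DF = P = 8711/10000 ≈ 0.871100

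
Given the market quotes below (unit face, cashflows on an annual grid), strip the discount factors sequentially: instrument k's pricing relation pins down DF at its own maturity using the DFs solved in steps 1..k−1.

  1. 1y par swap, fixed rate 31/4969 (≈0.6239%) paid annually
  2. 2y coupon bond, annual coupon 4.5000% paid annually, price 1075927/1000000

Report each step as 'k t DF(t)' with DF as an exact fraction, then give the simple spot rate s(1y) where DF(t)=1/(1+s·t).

1 1 4969/5000
2 2 2467/2500
s(1y) = (1/(4969/5000) − 1)/(1) = 31/4969 ≈ 0.6239%

step 1 [1y] swap r/1=31/4969: DF=(1 − 31/4969·(0))/(1+31/4969) = 4969/5000 ≈ 0.993800
step 2 [2y] bond c/1=9/200: DF=(1075927/1000000 − 9/200·(0.993800))/(1+9/200) = 2467/2500 ≈ 0.986800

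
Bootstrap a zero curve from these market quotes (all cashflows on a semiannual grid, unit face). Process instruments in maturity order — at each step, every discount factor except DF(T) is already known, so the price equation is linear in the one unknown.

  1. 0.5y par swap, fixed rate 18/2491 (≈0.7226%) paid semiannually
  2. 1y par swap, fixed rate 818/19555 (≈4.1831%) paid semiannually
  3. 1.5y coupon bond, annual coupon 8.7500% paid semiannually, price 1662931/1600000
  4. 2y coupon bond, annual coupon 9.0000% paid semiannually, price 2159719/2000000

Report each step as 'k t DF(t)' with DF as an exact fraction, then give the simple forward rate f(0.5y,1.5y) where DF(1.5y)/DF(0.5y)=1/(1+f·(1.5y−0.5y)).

step 1 [0.5y] swap r/2=9/2491: DF=(1 − 9/2491·(0))/(1+9/2491) = 2491/2500 ≈ 0.996400
step 2 [1y] swap r/2=409/19555: DF=(1 − 409/19555·(0.996400))/(1+409/19555) = 9591/10000 ≈ 0.959100
step 3 [1.5y] bond c/2=7/160: DF=(1662931/1600000 − 7/160·(0.996400+0.959100))/(1+7/160) = 4569/5000 ≈ 0.913800
step 4 [2y] bond c/2=9/200: DF=(2159719/2000000 − 9/200·(0.996400+0.959100+0.913800))/(1+9/200) = 4549/5000 ≈ 0.909800

1 1/2 2491/2500
2 1 9591/10000
3 3/2 4569/5000
4 2 4549/5000
f(0.5y,1.5y) = ((2491/2500)/(4569/5000) − 1)/(1) = 413/4569 ≈ 9.0392%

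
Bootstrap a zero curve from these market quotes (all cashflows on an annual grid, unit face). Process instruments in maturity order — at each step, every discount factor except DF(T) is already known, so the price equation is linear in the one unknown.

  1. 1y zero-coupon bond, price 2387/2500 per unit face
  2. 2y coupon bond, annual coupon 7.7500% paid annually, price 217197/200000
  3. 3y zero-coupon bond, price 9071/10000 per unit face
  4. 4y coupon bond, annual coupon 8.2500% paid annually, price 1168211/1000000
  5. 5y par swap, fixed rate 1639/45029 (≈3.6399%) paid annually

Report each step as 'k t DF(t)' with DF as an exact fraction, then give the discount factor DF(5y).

1 1 2387/2500
2 2 587/625
3 3 9071/10000
4 4 8657/10000
5 5 8361/10000
DF(5y) = 8361/10000 ≈ 0.836100

step 1 [1y] zero: DF = P = 2387/2500 ≈ 0.954800
step 2 [2y] bond c/1=31/400: DF=(217197/200000 − 31/400·(0.954800))/(1+31/400) = 587/625 ≈ 0.939200
step 3 [3y] zero: DF = P = 9071/10000 ≈ 0.907100
step 4 [4y] bond c/1=33/400: DF=(1168211/1000000 − 33/400·(0.954800+0.939200+0.907100))/(1+33/400) = 8657/10000 ≈ 0.865700
step 5 [5y] swap r/1=1639/45029: DF=(1 − 1639/45029·(0.954800+0.939200+0.907100+0.865700))/(1+1639/45029) = 8361/10000 ≈ 0.836100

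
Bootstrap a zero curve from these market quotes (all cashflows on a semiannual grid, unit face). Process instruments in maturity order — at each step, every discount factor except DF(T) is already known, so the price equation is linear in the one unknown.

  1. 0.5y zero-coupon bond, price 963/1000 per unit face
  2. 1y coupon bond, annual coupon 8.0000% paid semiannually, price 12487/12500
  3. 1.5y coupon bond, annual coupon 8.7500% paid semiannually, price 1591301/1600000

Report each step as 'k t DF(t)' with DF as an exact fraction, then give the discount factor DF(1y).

step 1 [0.5y] zero: DF = P = 963/1000 ≈ 0.963000
step 2 [1y] bond c/2=1/25: DF=(12487/12500 − 1/25·(0.963000))/(1+1/25) = 1847/2000 ≈ 0.923500
step 3 [1.5y] bond c/2=7/160: DF=(1591301/1600000 − 7/160·(0.963000+0.923500))/(1+7/160) = 4369/5000 ≈ 0.873800

1 1/2 963/1000
2 1 1847/2000
3 3/2 4369/5000
DF(1y) = 1847/2000 ≈ 0.923500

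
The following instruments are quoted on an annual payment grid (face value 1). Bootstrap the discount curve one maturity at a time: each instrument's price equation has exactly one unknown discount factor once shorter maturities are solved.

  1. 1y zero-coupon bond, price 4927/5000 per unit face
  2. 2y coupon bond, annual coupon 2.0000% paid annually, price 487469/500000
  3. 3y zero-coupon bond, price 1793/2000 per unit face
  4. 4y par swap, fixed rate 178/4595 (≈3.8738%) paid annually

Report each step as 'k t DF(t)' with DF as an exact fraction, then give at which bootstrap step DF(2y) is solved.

step 1 [1y] zero: DF = P = 4927/5000 ≈ 0.985400
step 2 [2y] bond c/1=1/50: DF=(487469/500000 − 1/50·(0.985400))/(1+1/50) = 1873/2000 ≈ 0.936500
step 3 [3y] zero: DF = P = 1793/2000 ≈ 0.896500
step 4 [4y] swap r/1=178/4595: DF=(1 − 178/4595·(0.985400+0.936500+0.896500))/(1+178/4595) = 536/625 ≈ 0.857600

1 1 4927/5000
2 2 1873/2000
3 3 1793/2000
4 4 536/625
DF(2y) is solved at step 2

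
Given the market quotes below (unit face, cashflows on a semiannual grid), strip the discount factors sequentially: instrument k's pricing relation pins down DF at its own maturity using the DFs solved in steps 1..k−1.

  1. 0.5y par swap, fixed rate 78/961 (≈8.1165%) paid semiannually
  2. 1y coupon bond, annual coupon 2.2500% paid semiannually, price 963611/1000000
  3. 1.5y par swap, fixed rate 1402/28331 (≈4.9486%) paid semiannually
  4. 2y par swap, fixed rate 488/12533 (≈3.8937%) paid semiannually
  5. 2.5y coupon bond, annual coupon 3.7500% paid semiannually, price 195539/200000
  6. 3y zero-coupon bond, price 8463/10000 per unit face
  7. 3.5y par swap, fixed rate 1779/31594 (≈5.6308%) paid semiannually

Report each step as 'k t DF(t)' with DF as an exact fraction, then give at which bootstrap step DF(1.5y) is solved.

1 1/2 961/1000
2 1 4711/5000
3 3/2 9299/10000
4 2 2317/2500
5 5/2 1781/2000
6 3 8463/10000
7 7/2 8221/10000
DF(1.5y) is solved at step 3

step 1 [0.5y] swap r/2=39/961: DF=(1 − 39/961·(0))/(1+39/961) = 961/1000 ≈ 0.961000
step 2 [1y] bond c/2=9/800: DF=(963611/1000000 − 9/800·(0.961000))/(1+9/800) = 4711/5000 ≈ 0.942200
step 3 [1.5y] swap r/2=701/28331: DF=(1 − 701/28331·(0.961000+0.942200))/(1+701/28331) = 9299/10000 ≈ 0.929900
step 4 [2y] swap r/2=244/12533: DF=(1 − 244/12533·(0.961000+0.942200+0.929900))/(1+244/12533) = 2317/2500 ≈ 0.926800
step 5 [2.5y] bond c/2=3/160: DF=(195539/200000 − 3/160·(0.961000+0.942200+0.929900+0.926800))/(1+3/160) = 1781/2000 ≈ 0.890500
step 6 [3y] zero: DF = P = 8463/10000 ≈ 0.846300
step 7 [3.5y] swap r/2=1779/63188: DF=(1 − 1779/63188·(0.961000+0.942200+0.929900+0.926800+0.890500+0.846300))/(1+1779/63188) = 8221/10000 ≈ 0.822100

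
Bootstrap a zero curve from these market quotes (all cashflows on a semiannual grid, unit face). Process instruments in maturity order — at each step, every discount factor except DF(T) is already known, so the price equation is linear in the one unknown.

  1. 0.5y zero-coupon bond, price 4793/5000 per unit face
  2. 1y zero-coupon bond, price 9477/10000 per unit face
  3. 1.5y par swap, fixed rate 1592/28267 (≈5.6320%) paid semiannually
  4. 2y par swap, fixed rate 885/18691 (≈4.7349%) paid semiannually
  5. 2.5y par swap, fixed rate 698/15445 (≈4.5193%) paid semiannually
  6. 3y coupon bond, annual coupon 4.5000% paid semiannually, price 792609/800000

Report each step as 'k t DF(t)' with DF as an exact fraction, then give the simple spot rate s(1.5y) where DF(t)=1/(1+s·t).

1 1/2 4793/5000
2 1 9477/10000
3 3/2 2301/2500
4 2 1823/2000
5 5/2 8953/10000
6 3 867/1000
s(1.5y) = (1/(2301/2500) − 1)/(3/2) = 398/6903 ≈ 5.7656%

step 1 [0.5y] zero: DF = P = 4793/5000 ≈ 0.958600
step 2 [1y] zero: DF = P = 9477/10000 ≈ 0.947700
step 3 [1.5y] swap r/2=796/28267: DF=(1 − 796/28267·(0.958600+0.947700))/(1+796/28267) = 2301/2500 ≈ 0.920400
step 4 [2y] swap r/2=885/37382: DF=(1 − 885/37382·(0.958600+0.947700+0.920400))/(1+885/37382) = 1823/2000 ≈ 0.911500
step 5 [2.5y] swap r/2=349/15445: DF=(1 − 349/15445·(0.958600+0.947700+0.920400+0.911500))/(1+349/15445) = 8953/10000 ≈ 0.895300
step 6 [3y] bond c/2=9/400: DF=(792609/800000 − 9/400·(0.958600+0.947700+0.920400+0.911500+0.895300))/(1+9/400) = 867/1000 ≈ 0.867000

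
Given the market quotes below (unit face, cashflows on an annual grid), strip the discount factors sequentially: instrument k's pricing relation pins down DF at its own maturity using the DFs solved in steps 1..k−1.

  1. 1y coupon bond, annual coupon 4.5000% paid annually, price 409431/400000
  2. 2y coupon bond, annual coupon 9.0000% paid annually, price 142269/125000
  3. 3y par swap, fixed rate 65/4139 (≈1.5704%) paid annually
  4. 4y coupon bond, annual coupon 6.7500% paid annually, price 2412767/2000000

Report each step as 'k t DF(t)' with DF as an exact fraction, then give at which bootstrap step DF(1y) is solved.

1 1 1959/2000
2 2 9633/10000
3 3 1909/2000
4 4 9469/10000
DF(1y) is solved at step 1

step 1 [1y] bond c/1=9/200: DF=(409431/400000 − 9/200·(0))/(1+9/200) = 1959/2000 ≈ 0.979500
step 2 [2y] bond c/1=9/100: DF=(142269/125000 − 9/100·(0.979500))/(1+9/100) = 9633/10000 ≈ 0.963300
step 3 [3y] swap r/1=65/4139: DF=(1 − 65/4139·(0.979500+0.963300))/(1+65/4139) = 1909/2000 ≈ 0.954500
step 4 [4y] bond c/1=27/400: DF=(2412767/2000000 − 27/400·(0.979500+0.963300+0.954500))/(1+27/400) = 9469/10000 ≈ 0.946900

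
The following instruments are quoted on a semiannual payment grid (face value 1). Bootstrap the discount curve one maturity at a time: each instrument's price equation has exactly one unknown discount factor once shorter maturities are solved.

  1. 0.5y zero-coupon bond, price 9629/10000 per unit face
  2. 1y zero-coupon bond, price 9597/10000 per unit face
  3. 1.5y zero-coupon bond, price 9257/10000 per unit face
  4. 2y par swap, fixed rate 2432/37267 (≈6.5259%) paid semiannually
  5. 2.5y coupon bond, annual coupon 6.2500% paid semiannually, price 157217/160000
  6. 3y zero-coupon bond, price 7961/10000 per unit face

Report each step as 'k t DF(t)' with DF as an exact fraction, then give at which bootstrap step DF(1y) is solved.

1 1/2 9629/10000
2 1 9597/10000
3 3/2 9257/10000
4 2 549/625
5 5/2 8399/10000
6 3 7961/10000
DF(1y) is solved at step 2

step 1 [0.5y] zero: DF = P = 9629/10000 ≈ 0.962900
step 2 [1y] zero: DF = P = 9597/10000 ≈ 0.959700
step 3 [1.5y] zero: DF = P = 9257/10000 ≈ 0.925700
step 4 [2y] swap r/2=1216/37267: DF=(1 − 1216/37267·(0.962900+0.959700+0.925700))/(1+1216/37267) = 549/625 ≈ 0.878400
step 5 [2.5y] bond c/2=1/32: DF=(157217/160000 − 1/32·(0.962900+0.959700+0.925700+0.878400))/(1+1/32) = 8399/10000 ≈ 0.839900
step 6 [3y] zero: DF = P = 7961/10000 ≈ 0.796100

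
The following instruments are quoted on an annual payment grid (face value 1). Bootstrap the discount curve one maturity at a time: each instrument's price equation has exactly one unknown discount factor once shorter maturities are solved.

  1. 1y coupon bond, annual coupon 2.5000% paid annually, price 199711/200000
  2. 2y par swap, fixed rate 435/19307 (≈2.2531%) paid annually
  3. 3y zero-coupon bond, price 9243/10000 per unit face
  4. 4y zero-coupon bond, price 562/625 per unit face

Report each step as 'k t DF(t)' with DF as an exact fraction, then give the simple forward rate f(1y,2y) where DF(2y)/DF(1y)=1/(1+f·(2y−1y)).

step 1 [1y] bond c/1=1/40: DF=(199711/200000 − 1/40·(0))/(1+1/40) = 4871/5000 ≈ 0.974200
step 2 [2y] swap r/1=435/19307: DF=(1 − 435/19307·(0.974200))/(1+435/19307) = 1913/2000 ≈ 0.956500
step 3 [3y] zero: DF = P = 9243/10000 ≈ 0.924300
step 4 [4y] zero: DF = P = 562/625 ≈ 0.899200

1 1 4871/5000
2 2 1913/2000
3 3 9243/10000
4 4 562/625
f(1y,2y) = ((4871/5000)/(1913/2000) − 1)/(1) = 177/9565 ≈ 1.8505%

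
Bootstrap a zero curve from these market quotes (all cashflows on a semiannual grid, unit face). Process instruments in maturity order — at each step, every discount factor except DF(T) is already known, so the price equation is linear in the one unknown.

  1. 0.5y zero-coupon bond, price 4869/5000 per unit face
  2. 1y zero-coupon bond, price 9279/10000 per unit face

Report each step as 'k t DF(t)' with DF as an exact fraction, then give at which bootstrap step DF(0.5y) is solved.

1 1/2 4869/5000
2 1 9279/10000
DF(0.5y) is solved at step 1

step 1 [0.5y] zero: DF = P = 4869/5000 ≈ 0.973800
step 2 [1y] zero: DF = P = 9279/10000 ≈ 0.927900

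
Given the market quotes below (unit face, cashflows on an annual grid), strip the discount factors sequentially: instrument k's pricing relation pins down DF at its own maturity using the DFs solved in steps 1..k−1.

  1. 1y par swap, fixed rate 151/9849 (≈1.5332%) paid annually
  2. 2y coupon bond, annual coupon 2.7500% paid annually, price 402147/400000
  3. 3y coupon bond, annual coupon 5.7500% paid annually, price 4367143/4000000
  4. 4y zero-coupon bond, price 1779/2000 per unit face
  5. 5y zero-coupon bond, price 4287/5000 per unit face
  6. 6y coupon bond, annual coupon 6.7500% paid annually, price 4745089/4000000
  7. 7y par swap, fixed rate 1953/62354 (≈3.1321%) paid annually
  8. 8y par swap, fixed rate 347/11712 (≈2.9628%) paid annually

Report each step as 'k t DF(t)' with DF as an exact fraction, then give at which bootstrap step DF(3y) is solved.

1 1 9849/10000
2 2 9521/10000
3 3 9271/10000
4 4 1779/2000
5 5 4287/5000
6 6 8197/10000
7 7 8047/10000
8 8 3959/5000
DF(3y) is solved at step 3

step 1 [1y] swap r/1=151/9849: DF=(1 − 151/9849·(0))/(1+151/9849) = 9849/10000 ≈ 0.984900
step 2 [2y] bond c/1=11/400: DF=(402147/400000 − 11/400·(0.984900))/(1+11/400) = 9521/10000 ≈ 0.952100
step 3 [3y] bond c/1=23/400: DF=(4367143/4000000 − 23/400·(0.984900+0.952100))/(1+23/400) = 9271/10000 ≈ 0.927100
step 4 [4y] zero: DF = P = 1779/2000 ≈ 0.889500
step 5 [5y] zero: DF = P = 4287/5000 ≈ 0.857400
step 6 [6y] bond c/1=27/400: DF=(4745089/4000000 − 27/400·(0.984900+0.952100+0.927100+0.889500+0.857400))/(1+27/400) = 8197/10000 ≈ 0.819700
step 7 [7y] swap r/1=1953/62354: DF=(1 − 1953/62354·(0.984900+0.952100+0.927100+0.889500+0.857400+0.819700))/(1+1953/62354) = 8047/10000 ≈ 0.804700
step 8 [8y] swap r/1=347/11712: DF=(1 − 347/11712·(0.984900+0.952100+0.927100+0.889500+0.857400+0.819700+0.804700))/(1+347/11712) = 3959/5000 ≈ 0.791800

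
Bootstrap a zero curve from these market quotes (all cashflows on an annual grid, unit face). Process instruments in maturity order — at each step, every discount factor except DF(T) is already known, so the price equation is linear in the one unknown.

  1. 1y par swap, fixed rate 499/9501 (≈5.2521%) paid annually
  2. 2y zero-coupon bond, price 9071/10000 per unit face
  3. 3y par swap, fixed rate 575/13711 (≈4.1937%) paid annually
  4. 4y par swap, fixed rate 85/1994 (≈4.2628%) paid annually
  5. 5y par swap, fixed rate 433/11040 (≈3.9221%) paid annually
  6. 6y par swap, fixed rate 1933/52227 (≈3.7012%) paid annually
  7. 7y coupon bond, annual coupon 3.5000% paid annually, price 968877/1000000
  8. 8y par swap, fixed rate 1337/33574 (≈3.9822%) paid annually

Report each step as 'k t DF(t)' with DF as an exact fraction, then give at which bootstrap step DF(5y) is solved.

step 1 [1y] swap r/1=499/9501: DF=(1 − 499/9501·(0))/(1+499/9501) = 9501/10000 ≈ 0.950100
step 2 [2y] zero: DF = P = 9071/10000 ≈ 0.907100
step 3 [3y] swap r/1=575/13711: DF=(1 − 575/13711·(0.950100+0.907100))/(1+575/13711) = 177/200 ≈ 0.885000
step 4 [4y] swap r/1=85/1994: DF=(1 − 85/1994·(0.950100+0.907100+0.885000))/(1+85/1994) = 847/1000 ≈ 0.847000
step 5 [5y] swap r/1=433/11040: DF=(1 − 433/11040·(0.950100+0.907100+0.885000+0.847000))/(1+433/11040) = 2067/2500 ≈ 0.826800
step 6 [6y] swap r/1=1933/52227: DF=(1 − 1933/52227·(0.950100+0.907100+0.885000+0.847000+0.826800))/(1+1933/52227) = 8067/10000 ≈ 0.806700
step 7 [7y] bond c/1=7/200: DF=(968877/1000000 − 7/200·(0.950100+0.907100+0.885000+0.847000+0.826800+0.806700))/(1+7/200) = 1519/2000 ≈ 0.759500
step 8 [8y] swap r/1=1337/33574: DF=(1 − 1337/33574·(0.950100+0.907100+0.885000+0.847000+0.826800+0.806700+0.759500))/(1+1337/33574) = 3663/5000 ≈ 0.732600

1 1 9501/10000
2 2 9071/10000
3 3 177/200
4 4 847/1000
5 5 2067/2500
6 6 8067/10000
7 7 1519/2000
8 8 3663/5000
DF(5y) is solved at step 5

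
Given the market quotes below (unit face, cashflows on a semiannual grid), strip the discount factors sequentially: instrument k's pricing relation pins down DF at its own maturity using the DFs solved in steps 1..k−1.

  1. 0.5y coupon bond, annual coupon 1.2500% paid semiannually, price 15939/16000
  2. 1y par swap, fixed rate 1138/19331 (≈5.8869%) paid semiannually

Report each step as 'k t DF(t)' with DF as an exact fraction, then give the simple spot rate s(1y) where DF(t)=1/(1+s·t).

step 1 [0.5y] bond c/2=1/160: DF=(15939/16000 − 1/160·(0))/(1+1/160) = 99/100 ≈ 0.990000
step 2 [1y] swap r/2=569/19331: DF=(1 − 569/19331·(0.990000))/(1+569/19331) = 9431/10000 ≈ 0.943100

1 1/2 99/100
2 1 9431/10000
s(1y) = (1/(9431/10000) − 1)/(1) = 569/9431 ≈ 6.0333%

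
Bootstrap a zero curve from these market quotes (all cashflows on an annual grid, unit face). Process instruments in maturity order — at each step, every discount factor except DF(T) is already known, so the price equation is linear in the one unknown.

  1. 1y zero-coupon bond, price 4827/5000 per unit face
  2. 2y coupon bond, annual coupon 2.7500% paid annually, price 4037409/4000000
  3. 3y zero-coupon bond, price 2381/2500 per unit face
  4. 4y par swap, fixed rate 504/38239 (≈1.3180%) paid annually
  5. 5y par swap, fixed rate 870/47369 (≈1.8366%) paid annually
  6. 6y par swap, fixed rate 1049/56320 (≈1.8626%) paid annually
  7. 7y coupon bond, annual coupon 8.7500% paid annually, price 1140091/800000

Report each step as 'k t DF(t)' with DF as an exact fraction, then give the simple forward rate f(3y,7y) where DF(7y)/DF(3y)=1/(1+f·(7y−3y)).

step 1 [1y] zero: DF = P = 4827/5000 ≈ 0.965400
step 2 [2y] bond c/1=11/400: DF=(4037409/4000000 − 11/400·(0.965400))/(1+11/400) = 1913/2000 ≈ 0.956500
step 3 [3y] zero: DF = P = 2381/2500 ≈ 0.952400
step 4 [4y] swap r/1=504/38239: DF=(1 − 504/38239·(0.965400+0.956500+0.952400))/(1+504/38239) = 1187/1250 ≈ 0.949600
step 5 [5y] swap r/1=870/47369: DF=(1 − 870/47369·(0.965400+0.956500+0.952400+0.949600))/(1+870/47369) = 913/1000 ≈ 0.913000
step 6 [6y] swap r/1=1049/56320: DF=(1 − 1049/56320·(0.965400+0.956500+0.952400+0.949600+0.913000))/(1+1049/56320) = 8951/10000 ≈ 0.895100
step 7 [7y] bond c/1=7/80: DF=(1140091/800000 − 7/80·(0.965400+0.956500+0.952400+0.949600+0.913000+0.895100))/(1+7/80) = 8573/10000 ≈ 0.857300

1 1 4827/5000
2 2 1913/2000
3 3 2381/2500
4 4 1187/1250
5 5 913/1000
6 6 8951/10000
7 7 8573/10000
f(3y,7y) = ((2381/2500)/(8573/10000) − 1)/(4) = 951/34292 ≈ 2.7732%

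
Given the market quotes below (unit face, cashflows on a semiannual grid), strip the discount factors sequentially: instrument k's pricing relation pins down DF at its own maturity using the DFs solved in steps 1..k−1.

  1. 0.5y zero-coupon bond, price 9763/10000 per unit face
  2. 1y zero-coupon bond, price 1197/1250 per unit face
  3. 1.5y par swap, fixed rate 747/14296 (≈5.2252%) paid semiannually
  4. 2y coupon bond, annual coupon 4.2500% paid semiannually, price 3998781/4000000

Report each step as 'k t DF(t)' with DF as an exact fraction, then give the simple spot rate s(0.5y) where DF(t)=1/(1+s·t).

step 1 [0.5y] zero: DF = P = 9763/10000 ≈ 0.976300
step 2 [1y] zero: DF = P = 1197/1250 ≈ 0.957600
step 3 [1.5y] swap r/2=747/28592: DF=(1 − 747/28592·(0.976300+0.957600))/(1+747/28592) = 9253/10000 ≈ 0.925300
step 4 [2y] bond c/2=17/800: DF=(3998781/4000000 − 17/800·(0.976300+0.957600+0.925300))/(1+17/800) = 4597/5000 ≈ 0.919400

1 1/2 9763/10000
2 1 1197/1250
3 3/2 9253/10000
4 2 4597/5000
s(0.5y) = (1/(9763/10000) − 1)/(1/2) = 474/9763 ≈ 4.8551%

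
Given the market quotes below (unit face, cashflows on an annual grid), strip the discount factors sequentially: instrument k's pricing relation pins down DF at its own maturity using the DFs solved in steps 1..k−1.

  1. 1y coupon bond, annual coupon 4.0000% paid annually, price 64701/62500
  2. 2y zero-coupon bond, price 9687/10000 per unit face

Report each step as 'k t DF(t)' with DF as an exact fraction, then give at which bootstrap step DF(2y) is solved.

step 1 [1y] bond c/1=1/25: DF=(64701/62500 − 1/25·(0))/(1+1/25) = 4977/5000 ≈ 0.995400
step 2 [2y] zero: DF = P = 9687/10000 ≈ 0.968700

1 1 4977/5000
2 2 9687/10000
DF(2y) is solved at step 2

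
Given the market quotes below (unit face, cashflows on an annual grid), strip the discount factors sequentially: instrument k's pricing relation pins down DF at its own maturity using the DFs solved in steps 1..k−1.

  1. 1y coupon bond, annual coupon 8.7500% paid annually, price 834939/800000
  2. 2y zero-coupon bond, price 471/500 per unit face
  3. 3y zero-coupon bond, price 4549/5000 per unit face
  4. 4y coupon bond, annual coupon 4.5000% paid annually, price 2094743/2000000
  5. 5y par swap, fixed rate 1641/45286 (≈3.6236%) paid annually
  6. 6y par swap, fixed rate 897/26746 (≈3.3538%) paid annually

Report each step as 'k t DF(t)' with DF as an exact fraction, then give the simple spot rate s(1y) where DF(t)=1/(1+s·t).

1 1 9597/10000
2 2 471/500
3 3 4549/5000
4 4 2203/2500
5 5 8359/10000
6 6 4103/5000
s(1y) = (1/(9597/10000) − 1)/(1) = 403/9597 ≈ 4.1992%

step 1 [1y] bond c/1=7/80: DF=(834939/800000 − 7/80·(0))/(1+7/80) = 9597/10000 ≈ 0.959700
step 2 [2y] zero: DF = P = 471/500 ≈ 0.942000
step 3 [3y] zero: DF = P = 4549/5000 ≈ 0.909800
step 4 [4y] bond c/1=9/200: DF=(2094743/2000000 − 9/200·(0.959700+0.942000+0.909800))/(1+9/200) = 2203/2500 ≈ 0.881200
step 5 [5y] swap r/1=1641/45286: DF=(1 − 1641/45286·(0.959700+0.942000+0.909800+0.881200))/(1+1641/45286) = 8359/10000 ≈ 0.835900
step 6 [6y] swap r/1=897/26746: DF=(1 − 897/26746·(0.959700+0.942000+0.909800+0.881200+0.835900))/(1+897/26746) = 4103/5000 ≈ 0.820600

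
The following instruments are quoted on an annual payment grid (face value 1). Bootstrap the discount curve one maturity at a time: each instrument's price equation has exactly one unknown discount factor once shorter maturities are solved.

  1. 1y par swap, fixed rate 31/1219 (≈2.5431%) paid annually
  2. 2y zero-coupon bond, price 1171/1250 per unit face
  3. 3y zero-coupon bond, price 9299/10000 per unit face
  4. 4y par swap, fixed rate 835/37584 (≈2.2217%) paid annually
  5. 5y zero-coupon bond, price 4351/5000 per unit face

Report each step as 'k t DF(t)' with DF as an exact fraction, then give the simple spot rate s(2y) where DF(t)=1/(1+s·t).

1 1 1219/1250
2 2 1171/1250
3 3 9299/10000
4 4 1833/2000
5 5 4351/5000
s(2y) = (1/(1171/1250) − 1)/(2) = 79/2342 ≈ 3.3732%

step 1 [1y] swap r/1=31/1219: DF=(1 − 31/1219·(0))/(1+31/1219) = 1219/1250 ≈ 0.975200
step 2 [2y] zero: DF = P = 1171/1250 ≈ 0.936800
step 3 [3y] zero: DF = P = 9299/10000 ≈ 0.929900
step 4 [4y] swap r/1=835/37584: DF=(1 − 835/37584·(0.975200+0.936800+0.929900))/(1+835/37584) = 1833/2000 ≈ 0.916500
step 5 [5y] zero: DF = P = 4351/5000 ≈ 0.870200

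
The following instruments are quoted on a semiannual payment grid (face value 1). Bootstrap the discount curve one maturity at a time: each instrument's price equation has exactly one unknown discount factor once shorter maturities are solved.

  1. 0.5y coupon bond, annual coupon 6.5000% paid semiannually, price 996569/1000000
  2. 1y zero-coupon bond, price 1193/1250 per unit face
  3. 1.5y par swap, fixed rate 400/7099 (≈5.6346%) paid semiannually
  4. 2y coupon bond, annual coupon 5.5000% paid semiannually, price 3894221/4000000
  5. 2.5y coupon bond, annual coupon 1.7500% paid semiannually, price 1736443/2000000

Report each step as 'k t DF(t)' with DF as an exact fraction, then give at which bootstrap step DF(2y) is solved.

step 1 [0.5y] bond c/2=13/400: DF=(996569/1000000 − 13/400·(0))/(1+13/400) = 2413/2500 ≈ 0.965200
step 2 [1y] zero: DF = P = 1193/1250 ≈ 0.954400
step 3 [1.5y] swap r/2=200/7099: DF=(1 − 200/7099·(0.965200+0.954400))/(1+200/7099) = 23/25 ≈ 0.920000
step 4 [2y] bond c/2=11/400: DF=(3894221/4000000 − 11/400·(0.965200+0.954400+0.920000))/(1+11/400) = 1743/2000 ≈ 0.871500
step 5 [2.5y] bond c/2=7/800: DF=(1736443/2000000 − 7/800·(0.965200+0.954400+0.920000+0.871500))/(1+7/800) = 1657/2000 ≈ 0.828500

1 1/2 2413/2500
2 1 1193/1250
3 3/2 23/25
4 2 1743/2000
5 5/2 1657/2000
DF(2y) is solved at step 4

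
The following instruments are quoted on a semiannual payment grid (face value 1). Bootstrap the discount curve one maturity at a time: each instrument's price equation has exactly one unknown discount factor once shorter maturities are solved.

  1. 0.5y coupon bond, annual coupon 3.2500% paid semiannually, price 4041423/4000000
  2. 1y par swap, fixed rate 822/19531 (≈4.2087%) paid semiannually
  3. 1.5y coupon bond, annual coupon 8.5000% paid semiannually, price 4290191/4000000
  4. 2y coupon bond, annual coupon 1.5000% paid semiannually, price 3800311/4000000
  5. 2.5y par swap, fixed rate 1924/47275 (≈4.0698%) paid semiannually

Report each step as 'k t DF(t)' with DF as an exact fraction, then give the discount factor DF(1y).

1 1/2 4971/5000
2 1 9589/10000
3 3/2 2373/2500
4 2 4607/5000
5 5/2 4519/5000
DF(1y) = 9589/10000 ≈ 0.958900

step 1 [0.5y] bond c/2=13/800: DF=(4041423/4000000 − 13/800·(0))/(1+13/800) = 4971/5000 ≈ 0.994200
step 2 [1y] swap r/2=411/19531: DF=(1 − 411/19531·(0.994200))/(1+411/19531) = 9589/10000 ≈ 0.958900
step 3 [1.5y] bond c/2=17/400: DF=(4290191/4000000 − 17/400·(0.994200+0.958900))/(1+17/400) = 2373/2500 ≈ 0.949200
step 4 [2y] bond c/2=3/400: DF=(3800311/4000000 − 3/400·(0.994200+0.958900+0.949200))/(1+3/400) = 4607/5000 ≈ 0.921400
step 5 [2.5y] swap r/2=962/47275: DF=(1 − 962/47275·(0.994200+0.958900+0.949200+0.921400))/(1+962/47275) = 4519/5000 ≈ 0.903800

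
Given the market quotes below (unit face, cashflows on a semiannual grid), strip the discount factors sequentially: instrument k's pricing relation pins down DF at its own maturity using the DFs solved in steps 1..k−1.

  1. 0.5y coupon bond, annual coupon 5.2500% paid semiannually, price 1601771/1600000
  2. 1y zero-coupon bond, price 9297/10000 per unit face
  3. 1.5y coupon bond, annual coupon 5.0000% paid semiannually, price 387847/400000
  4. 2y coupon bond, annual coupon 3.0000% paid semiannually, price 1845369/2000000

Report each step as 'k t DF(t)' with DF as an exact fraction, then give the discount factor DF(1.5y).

step 1 [0.5y] bond c/2=21/800: DF=(1601771/1600000 − 21/800·(0))/(1+21/800) = 1951/2000 ≈ 0.975500
step 2 [1y] zero: DF = P = 9297/10000 ≈ 0.929700
step 3 [1.5y] bond c/2=1/40: DF=(387847/400000 − 1/40·(0.975500+0.929700))/(1+1/40) = 1799/2000 ≈ 0.899500
step 4 [2y] bond c/2=3/200: DF=(1845369/2000000 − 3/200·(0.975500+0.929700+0.899500))/(1+3/200) = 2169/2500 ≈ 0.867600

1 1/2 1951/2000
2 1 9297/10000
3 3/2 1799/2000
4 2 2169/2500
DF(1.5y) = 1799/2000 ≈ 0.899500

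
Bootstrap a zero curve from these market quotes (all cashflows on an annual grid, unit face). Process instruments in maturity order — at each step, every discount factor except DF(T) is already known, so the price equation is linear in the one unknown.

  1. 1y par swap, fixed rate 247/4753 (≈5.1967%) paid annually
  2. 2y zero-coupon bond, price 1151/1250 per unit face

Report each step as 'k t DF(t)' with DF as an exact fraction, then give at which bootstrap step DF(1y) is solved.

step 1 [1y] swap r/1=247/4753: DF=(1 − 247/4753·(0))/(1+247/4753) = 4753/5000 ≈ 0.950600
step 2 [2y] zero: DF = P = 1151/1250 ≈ 0.920800

1 1 4753/5000
2 2 1151/1250
DF(1y) is solved at step 1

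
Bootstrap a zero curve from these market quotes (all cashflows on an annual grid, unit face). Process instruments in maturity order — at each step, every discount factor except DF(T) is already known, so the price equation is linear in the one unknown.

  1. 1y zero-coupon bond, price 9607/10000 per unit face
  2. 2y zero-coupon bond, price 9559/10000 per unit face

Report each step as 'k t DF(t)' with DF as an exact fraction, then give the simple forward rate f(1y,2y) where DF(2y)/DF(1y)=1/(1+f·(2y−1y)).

step 1 [1y] zero: DF = P = 9607/10000 ≈ 0.960700
step 2 [2y] zero: DF = P = 9559/10000 ≈ 0.955900

1 1 9607/10000
2 2 9559/10000
f(1y,2y) = ((9607/10000)/(9559/10000) − 1)/(1) = 48/9559 ≈ 0.5021%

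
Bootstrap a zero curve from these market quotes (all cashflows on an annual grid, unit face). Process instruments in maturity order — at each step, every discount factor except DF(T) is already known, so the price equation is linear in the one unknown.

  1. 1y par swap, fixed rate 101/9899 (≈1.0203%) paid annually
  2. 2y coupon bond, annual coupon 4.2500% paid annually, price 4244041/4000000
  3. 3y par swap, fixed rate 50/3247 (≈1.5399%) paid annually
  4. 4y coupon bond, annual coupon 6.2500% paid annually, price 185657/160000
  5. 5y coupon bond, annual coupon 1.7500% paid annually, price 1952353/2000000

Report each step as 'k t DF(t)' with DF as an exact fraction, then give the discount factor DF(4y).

step 1 [1y] swap r/1=101/9899: DF=(1 − 101/9899·(0))/(1+101/9899) = 9899/10000 ≈ 0.989900
step 2 [2y] bond c/1=17/400: DF=(4244041/4000000 − 17/400·(0.989900))/(1+17/400) = 4887/5000 ≈ 0.977400
step 3 [3y] swap r/1=50/3247: DF=(1 − 50/3247·(0.989900+0.977400))/(1+50/3247) = 191/200 ≈ 0.955000
step 4 [4y] bond c/1=1/16: DF=(185657/160000 − 1/16·(0.989900+0.977400+0.955000))/(1+1/16) = 4601/5000 ≈ 0.920200
step 5 [5y] bond c/1=7/400: DF=(1952353/2000000 − 7/400·(0.989900+0.977400+0.955000+0.920200))/(1+7/400) = 8933/10000 ≈ 0.893300

1 1 9899/10000
2 2 4887/5000
3 3 191/200
4 4 4601/5000
5 5 8933/10000
DF(4y) = 4601/5000 ≈ 0.920200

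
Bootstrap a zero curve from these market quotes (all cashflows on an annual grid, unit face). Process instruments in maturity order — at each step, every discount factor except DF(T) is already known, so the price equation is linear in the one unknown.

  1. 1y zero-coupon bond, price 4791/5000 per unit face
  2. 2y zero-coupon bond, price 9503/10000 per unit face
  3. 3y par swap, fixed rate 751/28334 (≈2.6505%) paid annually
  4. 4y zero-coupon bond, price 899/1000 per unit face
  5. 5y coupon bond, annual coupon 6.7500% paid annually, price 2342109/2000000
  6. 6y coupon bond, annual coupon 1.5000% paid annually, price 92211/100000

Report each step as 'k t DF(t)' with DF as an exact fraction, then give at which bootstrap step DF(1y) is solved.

1 1 4791/5000
2 2 9503/10000
3 3 9249/10000
4 4 899/1000
5 5 861/1000
6 6 4203/5000
DF(1y) is solved at step 1

step 1 [1y] zero: DF = P = 4791/5000 ≈ 0.958200
step 2 [2y] zero: DF = P = 9503/10000 ≈ 0.950300
step 3 [3y] swap r/1=751/28334: DF=(1 − 751/28334·(0.958200+0.950300))/(1+751/28334) = 9249/10000 ≈ 0.924900
step 4 [4y] zero: DF = P = 899/1000 ≈ 0.899000
step 5 [5y] bond c/1=27/400: DF=(2342109/2000000 − 27/400·(0.958200+0.950300+0.924900+0.899000))/(1+27/400) = 861/1000 ≈ 0.861000
step 6 [6y] bond c/1=3/200: DF=(92211/100000 − 3/200·(0.958200+0.950300+0.924900+0.899000+0.861000))/(1+3/200) = 4203/5000 ≈ 0.840600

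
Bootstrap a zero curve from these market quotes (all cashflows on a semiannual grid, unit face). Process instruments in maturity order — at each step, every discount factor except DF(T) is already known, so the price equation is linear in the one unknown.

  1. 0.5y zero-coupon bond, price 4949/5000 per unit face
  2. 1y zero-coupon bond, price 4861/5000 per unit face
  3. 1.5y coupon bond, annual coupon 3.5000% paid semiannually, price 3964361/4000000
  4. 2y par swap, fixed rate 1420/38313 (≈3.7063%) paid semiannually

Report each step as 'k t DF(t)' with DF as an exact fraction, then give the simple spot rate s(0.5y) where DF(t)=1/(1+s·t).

1 1/2 4949/5000
2 1 4861/5000
3 3/2 9403/10000
4 2 929/1000
s(0.5y) = (1/(4949/5000) − 1)/(1/2) = 102/4949 ≈ 2.0610%

step 1 [0.5y] zero: DF = P = 4949/5000 ≈ 0.989800
step 2 [1y] zero: DF = P = 4861/5000 ≈ 0.972200
step 3 [1.5y] bond c/2=7/400: DF=(3964361/4000000 − 7/400·(0.989800+0.972200))/(1+7/400) = 9403/10000 ≈ 0.940300
step 4 [2y] swap r/2=710/38313: DF=(1 − 710/38313·(0.989800+0.972200+0.940300))/(1+710/38313) = 929/1000 ≈ 0.929000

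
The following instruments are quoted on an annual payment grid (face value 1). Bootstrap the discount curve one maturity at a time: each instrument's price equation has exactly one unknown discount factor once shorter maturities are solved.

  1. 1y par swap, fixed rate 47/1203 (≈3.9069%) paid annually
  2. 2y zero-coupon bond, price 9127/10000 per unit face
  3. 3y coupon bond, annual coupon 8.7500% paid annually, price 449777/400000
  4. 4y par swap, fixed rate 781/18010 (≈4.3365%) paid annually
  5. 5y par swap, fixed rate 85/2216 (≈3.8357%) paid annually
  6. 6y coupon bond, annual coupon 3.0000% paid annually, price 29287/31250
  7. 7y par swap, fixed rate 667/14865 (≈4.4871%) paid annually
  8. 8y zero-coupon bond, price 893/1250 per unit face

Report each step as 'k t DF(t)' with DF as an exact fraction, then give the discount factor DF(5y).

1 1 1203/1250
2 2 9127/10000
3 3 8831/10000
4 4 4219/5000
5 5 83/100
6 6 488/625
7 7 1833/2500
8 8 893/1250
DF(5y) = 83/100 ≈ 0.830000

step 1 [1y] swap r/1=47/1203: DF=(1 − 47/1203·(0))/(1+47/1203) = 1203/1250 ≈ 0.962400
step 2 [2y] zero: DF = P = 9127/10000 ≈ 0.912700
step 3 [3y] bond c/1=7/80: DF=(449777/400000 − 7/80·(0.962400+0.912700))/(1+7/80) = 8831/10000 ≈ 0.883100
step 4 [4y] swap r/1=781/18010: DF=(1 − 781/18010·(0.962400+0.912700+0.883100))/(1+781/18010) = 4219/5000 ≈ 0.843800
step 5 [5y] swap r/1=85/2216: DF=(1 − 85/2216·(0.962400+0.912700+0.883100+0.843800))/(1+85/2216) = 83/100 ≈ 0.830000
step 6 [6y] bond c/1=3/100: DF=(29287/31250 − 3/100·(0.962400+0.912700+0.883100+0.843800+0.830000))/(1+3/100) = 488/625 ≈ 0.780800
step 7 [7y] swap r/1=667/14865: DF=(1 − 667/14865·(0.962400+0.912700+0.883100+0.843800+0.830000+0.780800))/(1+667/14865) = 1833/2500 ≈ 0.733200
step 8 [8y] zero: DF = P = 893/1250 ≈ 0.714400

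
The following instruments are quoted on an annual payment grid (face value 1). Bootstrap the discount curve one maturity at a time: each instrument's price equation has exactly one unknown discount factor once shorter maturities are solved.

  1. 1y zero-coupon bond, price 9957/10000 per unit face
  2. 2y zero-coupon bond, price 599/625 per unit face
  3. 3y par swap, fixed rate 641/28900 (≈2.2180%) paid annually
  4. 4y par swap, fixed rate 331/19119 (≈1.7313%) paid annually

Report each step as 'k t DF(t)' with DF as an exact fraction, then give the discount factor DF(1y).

step 1 [1y] zero: DF = P = 9957/10000 ≈ 0.995700
step 2 [2y] zero: DF = P = 599/625 ≈ 0.958400
step 3 [3y] swap r/1=641/28900: DF=(1 − 641/28900·(0.995700+0.958400))/(1+641/28900) = 9359/10000 ≈ 0.935900
step 4 [4y] swap r/1=331/19119: DF=(1 − 331/19119·(0.995700+0.958400+0.935900))/(1+331/19119) = 4669/5000 ≈ 0.933800

1 1 9957/10000
2 2 599/625
3 3 9359/10000
4 4 4669/5000
DF(1y) = 9957/10000 ≈ 0.995700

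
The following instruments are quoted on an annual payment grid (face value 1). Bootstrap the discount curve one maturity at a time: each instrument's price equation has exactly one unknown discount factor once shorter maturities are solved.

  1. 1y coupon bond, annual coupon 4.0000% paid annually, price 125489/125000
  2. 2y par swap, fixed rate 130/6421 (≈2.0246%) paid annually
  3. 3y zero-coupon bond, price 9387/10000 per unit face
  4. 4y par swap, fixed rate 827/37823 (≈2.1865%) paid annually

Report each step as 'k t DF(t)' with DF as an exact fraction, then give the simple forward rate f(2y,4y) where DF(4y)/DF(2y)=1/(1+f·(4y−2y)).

step 1 [1y] bond c/1=1/25: DF=(125489/125000 − 1/25·(0))/(1+1/25) = 9653/10000 ≈ 0.965300
step 2 [2y] swap r/1=130/6421: DF=(1 − 130/6421·(0.965300))/(1+130/6421) = 961/1000 ≈ 0.961000
step 3 [3y] zero: DF = P = 9387/10000 ≈ 0.938700
step 4 [4y] swap r/1=827/37823: DF=(1 − 827/37823·(0.965300+0.961000+0.938700))/(1+827/37823) = 9173/10000 ≈ 0.917300

1 1 9653/10000
2 2 961/1000
3 3 9387/10000
4 4 9173/10000
f(2y,4y) = ((961/1000)/(9173/10000) − 1)/(2) = 437/18346 ≈ 2.3820%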